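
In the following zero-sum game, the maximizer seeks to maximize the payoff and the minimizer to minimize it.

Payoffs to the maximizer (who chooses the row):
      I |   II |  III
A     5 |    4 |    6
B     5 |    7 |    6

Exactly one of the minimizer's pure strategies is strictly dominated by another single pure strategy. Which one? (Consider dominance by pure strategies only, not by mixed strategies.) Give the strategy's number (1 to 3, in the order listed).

3

The minimizer prefers columns that give the maximizer less. Compare III with I: 5 < 6, 5 < 6.
So I strictly dominates III for the minimizer; III is strictly dominated.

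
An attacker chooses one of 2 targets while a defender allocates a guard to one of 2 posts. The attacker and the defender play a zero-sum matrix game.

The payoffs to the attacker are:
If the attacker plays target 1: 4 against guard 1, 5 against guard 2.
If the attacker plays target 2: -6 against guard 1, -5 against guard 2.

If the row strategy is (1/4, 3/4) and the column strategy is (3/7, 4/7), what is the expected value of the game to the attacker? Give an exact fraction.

-41/14

Against (3/7, 4/7), each row's expected payoff is target 1: 32/7; target 2: -38/7.
Taking the (1/4, 3/4)-weighted average: (1/4)·(32/7) + (3/4)·(-38/7) = -41/14.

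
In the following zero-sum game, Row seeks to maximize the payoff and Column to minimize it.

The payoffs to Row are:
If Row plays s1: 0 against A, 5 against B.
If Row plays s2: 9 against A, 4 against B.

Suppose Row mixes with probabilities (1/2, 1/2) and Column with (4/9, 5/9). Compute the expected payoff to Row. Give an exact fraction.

9/2

Against (4/9, 5/9), each row's expected payoff is s1: 25/9; s2: 56/9.
Taking the (1/2, 1/2)-weighted average: (1/2)·(25/9) + (1/2)·(56/9) = 9/2.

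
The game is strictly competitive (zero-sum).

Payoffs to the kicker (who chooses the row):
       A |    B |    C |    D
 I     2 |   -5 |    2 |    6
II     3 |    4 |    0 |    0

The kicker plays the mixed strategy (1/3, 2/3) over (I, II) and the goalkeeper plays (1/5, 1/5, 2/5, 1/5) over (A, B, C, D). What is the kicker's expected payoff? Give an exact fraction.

7/5

Against (1/5, 1/5, 2/5, 1/5), each row's expected payoff is I: 7/5; II: 7/5.
Taking the (1/3, 2/3)-weighted average: (1/3)·(7/5) + (2/3)·(7/5) = 7/5.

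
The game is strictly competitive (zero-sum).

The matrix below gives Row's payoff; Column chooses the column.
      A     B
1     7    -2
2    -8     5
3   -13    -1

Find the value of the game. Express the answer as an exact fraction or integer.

19/22

Row 3 is strictly dominated by row 2, so Row never plays it.
The remaining 2×2 game on (1, 2) × (A, B) has no saddle point. Let Row play 1 with probability p; indifference gives 7p − 8(1−p) = −2p + 5(1−p), so p = 13/22.
Similarly Column's optimal q on A is 7/22, and the value is 7·(7/22) + (-2)·(15/22) = 19/22.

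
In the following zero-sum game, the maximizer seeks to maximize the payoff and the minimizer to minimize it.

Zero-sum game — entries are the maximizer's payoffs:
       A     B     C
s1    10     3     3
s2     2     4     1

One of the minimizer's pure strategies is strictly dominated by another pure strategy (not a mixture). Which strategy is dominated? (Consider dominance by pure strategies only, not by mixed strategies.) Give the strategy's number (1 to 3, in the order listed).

The minimizer prefers columns that give the maximizer less. Compare A with C: 3 < 10, 1 < 2.
So C strictly dominates A for the minimizer; A is strictly dominated.

1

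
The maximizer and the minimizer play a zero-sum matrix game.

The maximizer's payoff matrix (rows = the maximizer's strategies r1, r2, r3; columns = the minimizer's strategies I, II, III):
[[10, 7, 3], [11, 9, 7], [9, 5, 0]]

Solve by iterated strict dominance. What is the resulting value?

7

Row r1 is strictly dominated by row r2 (11>10, 9>7, 7>3); eliminate r1.
Column II is strictly dominated by III for the minimizer (7<9, 0<5); eliminate II.
Column I is strictly dominated by III for the minimizer (7<11, 0<9); eliminate I.
Row r3 is strictly dominated by row r2 (7>0); eliminate r3.
Only (r2, III) remains, with payoff 7.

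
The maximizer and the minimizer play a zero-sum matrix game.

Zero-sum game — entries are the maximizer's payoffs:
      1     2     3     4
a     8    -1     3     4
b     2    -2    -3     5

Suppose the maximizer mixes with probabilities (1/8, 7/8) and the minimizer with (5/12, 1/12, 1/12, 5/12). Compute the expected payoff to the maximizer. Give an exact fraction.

Against (5/12, 1/12, 1/12, 5/12), each row's expected payoff is a: 31/6; b: 5/2.
Taking the (1/8, 7/8)-weighted average: (1/8)·(31/6) + (7/8)·(5/2) = 17/6.

17/6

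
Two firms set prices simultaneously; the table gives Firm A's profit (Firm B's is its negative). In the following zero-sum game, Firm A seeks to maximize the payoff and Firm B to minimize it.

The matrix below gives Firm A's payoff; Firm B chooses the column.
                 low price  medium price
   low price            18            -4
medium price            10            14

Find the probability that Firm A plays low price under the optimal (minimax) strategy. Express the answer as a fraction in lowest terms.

Row minima are -4 and 10, so Firm A's maximin is 10; column maxima are 18 and 14, so Firm B's minimax is 14. These differ, so the equilibrium is in mixed strategies.
Let Firm A play low price with probability p. Firm B is indifferent when 18p + 10(1−p) = −4p + 14(1−p), giving p = 2/13.

2/13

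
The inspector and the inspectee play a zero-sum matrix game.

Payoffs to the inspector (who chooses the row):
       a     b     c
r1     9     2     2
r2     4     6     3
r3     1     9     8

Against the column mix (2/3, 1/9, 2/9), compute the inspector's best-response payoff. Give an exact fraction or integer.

20/3

r1: (9)·(2/3) + (2)·(1/9) + (2)·(2/9) = 20/3.
r2: (4)·(2/3) + (6)·(1/9) + (3)·(2/9) = 4.
r3: (1)·(2/3) + (9)·(1/9) + (8)·(2/9) = 31/9.
The best pure response is r1 with expected payoff 20/3.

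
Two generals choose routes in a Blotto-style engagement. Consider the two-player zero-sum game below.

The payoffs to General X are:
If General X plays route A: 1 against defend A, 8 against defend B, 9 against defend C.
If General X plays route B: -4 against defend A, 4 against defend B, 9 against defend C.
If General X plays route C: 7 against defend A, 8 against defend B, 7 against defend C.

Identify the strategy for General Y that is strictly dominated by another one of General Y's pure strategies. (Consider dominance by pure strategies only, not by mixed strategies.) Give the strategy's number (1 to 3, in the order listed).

General Y prefers columns that give General X less. Compare defend B with defend A: 1 < 8, -4 < 4, 7 < 8.
So defend A strictly dominates defend B for General Y; defend B is strictly dominated.

2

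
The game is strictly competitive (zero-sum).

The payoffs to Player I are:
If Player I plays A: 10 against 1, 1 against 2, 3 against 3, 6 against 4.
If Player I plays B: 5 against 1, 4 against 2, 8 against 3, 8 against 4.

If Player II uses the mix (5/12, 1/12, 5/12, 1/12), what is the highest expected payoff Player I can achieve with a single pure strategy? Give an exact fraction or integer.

A: (10)·(5/12) + (1)·(1/12) + (3)·(5/12) + (6)·(1/12) = 6.
B: (5)·(5/12) + (4)·(1/12) + (8)·(5/12) + (8)·(1/12) = 77/12.
The best pure response is B with expected payoff 77/12.

77/12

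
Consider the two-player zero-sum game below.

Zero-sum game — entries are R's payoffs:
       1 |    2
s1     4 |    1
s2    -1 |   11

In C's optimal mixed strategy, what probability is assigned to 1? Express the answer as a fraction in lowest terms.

2/3

Row minima are 1 and -1, so R's maximin is 1; column maxima are 4 and 11, so C's minimax is 4. These differ, so the equilibrium is in mixed strategies.
Let C play 1 with probability q. R is indifferent when 4q + (1−q) = −q + 11(1−q), giving q = 2/3.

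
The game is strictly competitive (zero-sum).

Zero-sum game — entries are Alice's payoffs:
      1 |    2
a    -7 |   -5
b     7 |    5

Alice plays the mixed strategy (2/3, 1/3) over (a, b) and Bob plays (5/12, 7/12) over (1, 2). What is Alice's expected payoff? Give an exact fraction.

Against (5/12, 7/12), each row's expected payoff is a: -35/6; b: 35/6.
Taking the (2/3, 1/3)-weighted average: (2/3)·(-35/6) + (1/3)·(35/6) = -35/18.

-35/18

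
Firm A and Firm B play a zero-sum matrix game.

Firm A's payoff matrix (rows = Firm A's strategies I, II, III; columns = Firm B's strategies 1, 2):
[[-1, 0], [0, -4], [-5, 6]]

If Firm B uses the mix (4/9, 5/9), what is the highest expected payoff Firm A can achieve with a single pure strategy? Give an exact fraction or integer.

I: (-1)·(4/9) + (0)·(5/9) = -4/9.
II: (0)·(4/9) + (-4)·(5/9) = -20/9.
III: (-5)·(4/9) + (6)·(5/9) = 10/9.
The best pure response is III with expected payoff 10/9.

10/9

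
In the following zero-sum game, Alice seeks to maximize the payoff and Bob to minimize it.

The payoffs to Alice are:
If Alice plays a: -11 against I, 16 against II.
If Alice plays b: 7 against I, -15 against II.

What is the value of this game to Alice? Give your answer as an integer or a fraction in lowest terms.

-53/49

Row minima are -11 and -15, so Alice's maximin is -11; column maxima are 7 and 16, so Bob's minimax is 7. These differ, so the equilibrium is in mixed strategies.
Let Alice play a with probability p. Bob is indifferent when −11p + 7(1−p) = 16p − 15(1−p), giving p = 22/49.
Let Bob play I with probability q. Alice is indifferent when −11q + 16(1−q) = 7q − 15(1−q), giving q = 31/49.
The value is -11·(31/49) + (16)·(18/49) = -53/49.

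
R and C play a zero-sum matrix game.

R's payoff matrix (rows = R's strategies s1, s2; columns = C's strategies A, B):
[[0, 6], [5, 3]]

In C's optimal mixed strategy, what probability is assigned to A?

Row minima are 0 and 3, so R's maximin is 3; column maxima are 5 and 6, so C's minimax is 5. These differ, so the equilibrium is in mixed strategies.
Let C play A with probability q. R is indifferent when 6(1−q) = 5q + 3(1−q), giving q = 3/8.

3/8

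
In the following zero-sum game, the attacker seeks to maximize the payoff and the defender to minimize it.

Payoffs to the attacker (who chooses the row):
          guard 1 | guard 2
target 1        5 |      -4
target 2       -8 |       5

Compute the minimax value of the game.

-7/22

Row minima are -4 and -8, so the attacker's maximin is -4; column maxima are 5 and 5, so the defender's minimax is 5. These differ, so the equilibrium is in mixed strategies.
Let the attacker play target 1 with probability p. The defender is indifferent when 5p − 8(1−p) = −4p + 5(1−p), giving p = 13/22.
Let the defender play guard 1 with probability q. The attacker is indifferent when 5q − 4(1−q) = −8q + 5(1−q), giving q = 9/22.
The value is 5·(9/22) + (-4)·(13/22) = -7/22.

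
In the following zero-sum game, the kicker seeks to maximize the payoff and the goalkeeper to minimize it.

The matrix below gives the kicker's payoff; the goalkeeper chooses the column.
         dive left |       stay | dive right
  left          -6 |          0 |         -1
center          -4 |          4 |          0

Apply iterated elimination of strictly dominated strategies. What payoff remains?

Row left is strictly dominated by row center (-4>-6, 4>0, 0>-1); eliminate left.
Column stay is strictly dominated by dive left for the goalkeeper (-4<4); eliminate stay.
Column dive right is strictly dominated by dive left for the goalkeeper (-4<0); eliminate dive right.
Only (center, dive left) remains, with payoff -4.

-4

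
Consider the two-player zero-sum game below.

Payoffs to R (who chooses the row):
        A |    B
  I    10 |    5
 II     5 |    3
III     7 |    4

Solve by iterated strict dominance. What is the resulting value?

5

Row III is strictly dominated by row I (10>7, 5>4); eliminate III.
Row II is strictly dominated by row I (10>5, 5>3); eliminate II.
Column A is strictly dominated by B for C (5<10); eliminate A.
Only (I, B) remains, with payoff 5.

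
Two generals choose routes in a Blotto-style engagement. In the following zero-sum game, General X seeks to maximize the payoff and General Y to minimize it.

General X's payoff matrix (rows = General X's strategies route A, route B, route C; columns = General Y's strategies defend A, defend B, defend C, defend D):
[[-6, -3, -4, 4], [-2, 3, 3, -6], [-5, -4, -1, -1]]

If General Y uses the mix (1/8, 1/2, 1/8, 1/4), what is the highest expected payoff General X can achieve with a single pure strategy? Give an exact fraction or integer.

route A: (-6)·(1/8) + (-3)·(1/2) + (-4)·(1/8) + (4)·(1/4) = -7/4.
route B: (-2)·(1/8) + (3)·(1/2) + (3)·(1/8) + (-6)·(1/4) = 1/8.
route C: (-5)·(1/8) + (-4)·(1/2) + (-1)·(1/8) + (-1)·(1/4) = -3.
The best pure response is route B with expected payoff 1/8.

1/8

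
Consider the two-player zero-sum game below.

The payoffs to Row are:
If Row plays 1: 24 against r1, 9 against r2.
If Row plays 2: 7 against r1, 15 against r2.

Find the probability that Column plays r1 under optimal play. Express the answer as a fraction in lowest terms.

Row minima are 9 and 7, so Row's maximin is 9; column maxima are 24 and 15, so Column's minimax is 15. These differ, so the equilibrium is in mixed strategies.
Let Column play r1 with probability q. Row is indifferent when 24q + 9(1−q) = 7q + 15(1−q), giving q = 6/23.

6/23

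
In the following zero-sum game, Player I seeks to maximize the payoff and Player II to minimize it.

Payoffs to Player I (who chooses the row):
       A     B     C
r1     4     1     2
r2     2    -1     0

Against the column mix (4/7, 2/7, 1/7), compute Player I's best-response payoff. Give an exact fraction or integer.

r1: (4)·(4/7) + (1)·(2/7) + (2)·(1/7) = 20/7.
r2: (2)·(4/7) + (-1)·(2/7) + (0)·(1/7) = 6/7.
The best pure response is r1 with expected payoff 20/7.

20/7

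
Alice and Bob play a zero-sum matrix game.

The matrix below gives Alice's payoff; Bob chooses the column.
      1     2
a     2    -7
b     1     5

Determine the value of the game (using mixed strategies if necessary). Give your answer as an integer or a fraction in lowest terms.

Row minima are -7 and 1, so Alice's maximin is 1; column maxima are 2 and 5, so Bob's minimax is 2. These differ, so the equilibrium is in mixed strategies.
Let Alice play a with probability p. Bob is indifferent when 2p + (1−p) = −7p + 5(1−p), giving p = 4/13.
Let Bob play 1 with probability q. Alice is indifferent when 2q − 7(1−q) = q + 5(1−q), giving q = 12/13.
The value is 2·(12/13) + (-7)·(1/13) = 17/13.

17/13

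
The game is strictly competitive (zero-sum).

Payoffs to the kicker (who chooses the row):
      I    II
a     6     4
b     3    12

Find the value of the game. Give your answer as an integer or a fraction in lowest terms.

Row minima are 4 and 3, so the kicker's maximin is 4; column maxima are 6 and 12, so the goalkeeper's minimax is 6. These differ, so the equilibrium is in mixed strategies.
Let the kicker play a with probability p. The goalkeeper is indifferent when 6p + 3(1−p) = 4p + 12(1−p), giving p = 9/11.
Let the goalkeeper play I with probability q. The kicker is indifferent when 6q + 4(1−q) = 3q + 12(1−q), giving q = 8/11.
The value is 6·(8/11) + (4)·(3/11) = 60/11.

60/11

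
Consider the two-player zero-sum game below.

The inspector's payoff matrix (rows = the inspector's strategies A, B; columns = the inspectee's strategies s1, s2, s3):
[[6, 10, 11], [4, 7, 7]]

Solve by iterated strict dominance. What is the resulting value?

Column s2 is strictly dominated by s1 for the inspectee (6<10, 4<7); eliminate s2.
Column s3 is strictly dominated by s1 for the inspectee (6<11, 4<7); eliminate s3.
Row B is strictly dominated by row A (6>4); eliminate B.
Only (A, s1) remains, with payoff 6.

6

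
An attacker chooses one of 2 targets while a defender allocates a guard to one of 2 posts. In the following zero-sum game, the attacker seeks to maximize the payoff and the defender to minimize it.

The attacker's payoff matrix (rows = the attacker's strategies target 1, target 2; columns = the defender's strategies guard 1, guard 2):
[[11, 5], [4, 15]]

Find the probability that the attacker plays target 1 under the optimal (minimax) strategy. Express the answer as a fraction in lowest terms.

Row minima are 5 and 4, so the attacker's maximin is 5; column maxima are 11 and 15, so the defender's minimax is 11. These differ, so the equilibrium is in mixed strategies.
Let the attacker play target 1 with probability p. The defender is indifferent when 11p + 4(1−p) = 5p + 15(1−p), giving p = 11/17.

11/17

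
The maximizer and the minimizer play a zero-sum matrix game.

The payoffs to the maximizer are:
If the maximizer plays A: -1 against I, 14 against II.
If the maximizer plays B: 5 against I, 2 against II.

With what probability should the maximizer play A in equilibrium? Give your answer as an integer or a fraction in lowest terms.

1/6

Row minima are -1 and 2, so the maximizer's maximin is 2; column maxima are 5 and 14, so the minimizer's minimax is 5. These differ, so the equilibrium is in mixed strategies.
Let the maximizer play A with probability p. The minimizer is indifferent when −p + 5(1−p) = 14p + 2(1−p), giving p = 1/6.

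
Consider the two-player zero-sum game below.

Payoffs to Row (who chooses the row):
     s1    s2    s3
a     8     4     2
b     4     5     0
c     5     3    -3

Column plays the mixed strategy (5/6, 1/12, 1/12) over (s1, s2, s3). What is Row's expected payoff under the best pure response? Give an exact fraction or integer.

a: (8)·(5/6) + (4)·(1/12) + (2)·(1/12) = 43/6.
b: (4)·(5/6) + (5)·(1/12) + (0)·(1/12) = 15/4.
c: (5)·(5/6) + (3)·(1/12) + (-3)·(1/12) = 25/6.
The best pure response is a with expected payoff 43/6.

43/6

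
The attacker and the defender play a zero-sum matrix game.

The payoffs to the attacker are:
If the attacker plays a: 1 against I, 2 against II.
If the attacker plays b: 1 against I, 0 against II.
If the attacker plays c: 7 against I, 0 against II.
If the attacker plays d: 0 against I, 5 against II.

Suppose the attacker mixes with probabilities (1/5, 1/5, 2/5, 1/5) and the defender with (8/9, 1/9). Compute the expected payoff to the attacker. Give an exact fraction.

Against (8/9, 1/9), each row's expected payoff is a: 10/9; b: 8/9; c: 56/9; d: 5/9.
Taking the (1/5, 1/5, 2/5, 1/5)-weighted average: (1/5)·(10/9) + (1/5)·(8/9) + (2/5)·(56/9) + (1/5)·(5/9) = 3.

3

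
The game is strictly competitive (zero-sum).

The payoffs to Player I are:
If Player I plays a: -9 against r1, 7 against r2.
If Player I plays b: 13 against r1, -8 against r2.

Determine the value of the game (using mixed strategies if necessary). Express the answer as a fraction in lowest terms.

Row minima are -9 and -8, so Player I's maximin is -8; column maxima are 13 and 7, so Player II's minimax is 7. These differ, so the equilibrium is in mixed strategies.
Let Player I play a with probability p. Player II is indifferent when −9p + 13(1−p) = 7p − 8(1−p), giving p = 21/37.
Let Player II play r1 with probability q. Player I is indifferent when −9q + 7(1−q) = 13q − 8(1−q), giving q = 15/37.
The value is -9·(15/37) + (7)·(22/37) = 19/37.

19/37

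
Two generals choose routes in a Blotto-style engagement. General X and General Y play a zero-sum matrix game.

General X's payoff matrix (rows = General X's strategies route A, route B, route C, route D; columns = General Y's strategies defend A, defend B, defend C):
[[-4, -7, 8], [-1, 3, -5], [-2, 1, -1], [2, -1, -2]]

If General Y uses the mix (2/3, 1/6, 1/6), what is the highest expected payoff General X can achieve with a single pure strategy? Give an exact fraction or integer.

5/6

route A: (-4)·(2/3) + (-7)·(1/6) + (8)·(1/6) = -5/2.
route B: (-1)·(2/3) + (3)·(1/6) + (-5)·(1/6) = -1.
route C: (-2)·(2/3) + (1)·(1/6) + (-1)·(1/6) = -4/3.
route D: (2)·(2/3) + (-1)·(1/6) + (-2)·(1/6) = 5/6.
The best pure response is route D with expected payoff 5/6.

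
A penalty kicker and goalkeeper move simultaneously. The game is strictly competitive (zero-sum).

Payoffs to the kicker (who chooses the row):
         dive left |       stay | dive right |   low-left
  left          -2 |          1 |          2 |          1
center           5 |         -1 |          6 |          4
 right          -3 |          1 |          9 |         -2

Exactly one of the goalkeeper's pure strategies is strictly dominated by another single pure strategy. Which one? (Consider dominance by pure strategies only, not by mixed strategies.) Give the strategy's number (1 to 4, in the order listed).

The goalkeeper prefers columns that give the kicker less. Compare dive right with dive left: -2 < 2, 5 < 6, -3 < 9.
So dive left strictly dominates dive right for the goalkeeper; dive right is strictly dominated.

3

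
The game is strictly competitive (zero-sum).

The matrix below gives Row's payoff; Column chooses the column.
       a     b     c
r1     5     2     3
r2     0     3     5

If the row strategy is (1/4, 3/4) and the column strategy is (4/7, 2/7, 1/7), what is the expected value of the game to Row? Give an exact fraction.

15/7

Against (4/7, 2/7, 1/7), each row's expected payoff is r1: 27/7; r2: 11/7.
Taking the (1/4, 3/4)-weighted average: (1/4)·(27/7) + (3/4)·(11/7) = 15/7.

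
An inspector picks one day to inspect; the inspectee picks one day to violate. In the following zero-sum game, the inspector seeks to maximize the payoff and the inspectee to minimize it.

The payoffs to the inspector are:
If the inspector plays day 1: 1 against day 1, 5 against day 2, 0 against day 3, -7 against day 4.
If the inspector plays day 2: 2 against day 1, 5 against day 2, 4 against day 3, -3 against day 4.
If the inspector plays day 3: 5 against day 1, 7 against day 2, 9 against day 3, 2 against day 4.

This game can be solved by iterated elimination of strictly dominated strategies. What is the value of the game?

Column day 3 is strictly dominated by day 4 for the inspectee (-7<0, -3<4, 2<9); eliminate day 3.
Column day 2 is strictly dominated by day 1 for the inspectee (1<5, 2<5, 5<7); eliminate day 2.
Row day 2 is strictly dominated by row day 3 (5>2, 2>-3); eliminate day 2.
Row day 1 is strictly dominated by row day 3 (5>1, 2>-7); eliminate day 1.
Column day 1 is strictly dominated by day 4 for the inspectee (2<5); eliminate day 1.
Only (day 3, day 4) remains, with payoff 2.

2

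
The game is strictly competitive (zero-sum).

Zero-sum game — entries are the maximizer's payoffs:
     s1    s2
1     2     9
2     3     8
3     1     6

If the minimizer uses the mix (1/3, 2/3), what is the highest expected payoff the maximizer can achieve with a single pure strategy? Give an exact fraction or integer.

20/3

1: (2)·(1/3) + (9)·(2/3) = 20/3.
2: (3)·(1/3) + (8)·(2/3) = 19/3.
3: (1)·(1/3) + (6)·(2/3) = 13/3.
The best pure response is 1 with expected payoff 20/3.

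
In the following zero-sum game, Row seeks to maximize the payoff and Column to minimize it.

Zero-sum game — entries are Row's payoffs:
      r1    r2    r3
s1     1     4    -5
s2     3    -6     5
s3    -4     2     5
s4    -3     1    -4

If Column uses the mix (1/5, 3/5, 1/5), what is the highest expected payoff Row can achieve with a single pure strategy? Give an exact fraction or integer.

s1: (1)·(1/5) + (4)·(3/5) + (-5)·(1/5) = 8/5.
s2: (3)·(1/5) + (-6)·(3/5) + (5)·(1/5) = -2.
s3: (-4)·(1/5) + (2)·(3/5) + (5)·(1/5) = 7/5.
s4: (-3)·(1/5) + (1)·(3/5) + (-4)·(1/5) = -4/5.
The best pure response is s1 with expected payoff 8/5.

8/5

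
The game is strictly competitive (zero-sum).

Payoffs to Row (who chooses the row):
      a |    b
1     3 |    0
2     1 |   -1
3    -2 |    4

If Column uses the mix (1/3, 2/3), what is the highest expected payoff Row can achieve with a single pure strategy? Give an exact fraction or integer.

2

1: (3)·(1/3) + (0)·(2/3) = 1.
2: (1)·(1/3) + (-1)·(2/3) = -1/3.
3: (-2)·(1/3) + (4)·(2/3) = 2.
The best pure response is 3 with expected payoff 2.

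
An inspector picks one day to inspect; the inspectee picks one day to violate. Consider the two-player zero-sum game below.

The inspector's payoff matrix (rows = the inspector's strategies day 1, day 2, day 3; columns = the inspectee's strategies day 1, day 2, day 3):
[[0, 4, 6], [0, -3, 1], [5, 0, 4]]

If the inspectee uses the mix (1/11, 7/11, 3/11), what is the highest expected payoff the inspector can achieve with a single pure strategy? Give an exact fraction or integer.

day 1: (0)·(1/11) + (4)·(7/11) + (6)·(3/11) = 46/11.
day 2: (0)·(1/11) + (-3)·(7/11) + (1)·(3/11) = -18/11.
day 3: (5)·(1/11) + (0)·(7/11) + (4)·(3/11) = 17/11.
The best pure response is day 1 with expected payoff 46/11.

46/11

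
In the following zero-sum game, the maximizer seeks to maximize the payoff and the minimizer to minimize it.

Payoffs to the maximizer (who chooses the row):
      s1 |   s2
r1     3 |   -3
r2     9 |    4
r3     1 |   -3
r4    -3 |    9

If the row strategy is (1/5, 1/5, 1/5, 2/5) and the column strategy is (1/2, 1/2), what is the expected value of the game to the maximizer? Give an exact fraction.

Against (1/2, 1/2), each row's expected payoff is r1: 0; r2: 13/2; r3: -1; r4: 3.
Taking the (1/5, 1/5, 1/5, 2/5)-weighted average: (1/5)·(0) + (1/5)·(13/2) + (1/5)·(-1) + (2/5)·(3) = 23/10.

23/10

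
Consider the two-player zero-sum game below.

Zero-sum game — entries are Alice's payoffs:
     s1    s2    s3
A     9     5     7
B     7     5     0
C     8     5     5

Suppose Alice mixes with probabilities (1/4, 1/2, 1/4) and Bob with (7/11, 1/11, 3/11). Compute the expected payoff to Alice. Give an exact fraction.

273/44

Against (7/11, 1/11, 3/11), each row's expected payoff is A: 89/11; B: 54/11; C: 76/11.
Taking the (1/4, 1/2, 1/4)-weighted average: (1/4)·(89/11) + (1/2)·(54/11) + (1/4)·(76/11) = 273/44.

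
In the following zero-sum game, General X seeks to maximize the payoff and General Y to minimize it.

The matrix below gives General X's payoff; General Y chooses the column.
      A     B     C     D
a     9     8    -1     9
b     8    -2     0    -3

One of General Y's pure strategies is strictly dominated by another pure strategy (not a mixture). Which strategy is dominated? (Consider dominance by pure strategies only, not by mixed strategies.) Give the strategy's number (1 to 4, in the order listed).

1

General Y prefers columns that give General X less. Compare A with B: 8 < 9, -2 < 8.
So B strictly dominates A for General Y; A is strictly dominated.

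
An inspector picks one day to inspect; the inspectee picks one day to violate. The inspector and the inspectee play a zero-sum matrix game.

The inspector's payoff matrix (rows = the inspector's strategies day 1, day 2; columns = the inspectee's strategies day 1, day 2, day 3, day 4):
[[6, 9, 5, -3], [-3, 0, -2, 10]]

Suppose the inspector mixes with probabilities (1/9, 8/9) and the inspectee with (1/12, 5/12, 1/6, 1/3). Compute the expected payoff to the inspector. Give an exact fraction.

Against (1/12, 5/12, 1/6, 1/3), each row's expected payoff is day 1: 49/12; day 2: 11/4.
Taking the (1/9, 8/9)-weighted average: (1/9)·(49/12) + (8/9)·(11/4) = 313/108.

313/108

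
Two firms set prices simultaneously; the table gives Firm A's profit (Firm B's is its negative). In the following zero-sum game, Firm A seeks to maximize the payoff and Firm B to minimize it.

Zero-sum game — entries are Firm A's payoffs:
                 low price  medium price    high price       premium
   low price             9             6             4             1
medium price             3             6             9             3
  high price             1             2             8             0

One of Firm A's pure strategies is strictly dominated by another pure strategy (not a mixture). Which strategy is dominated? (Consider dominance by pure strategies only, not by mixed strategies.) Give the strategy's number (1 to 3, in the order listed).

3

Compare high price with medium price: 3 > 1, 6 > 2, 9 > 8, 3 > 0.
So medium price strictly dominates high price for Firm A; high price is strictly dominated.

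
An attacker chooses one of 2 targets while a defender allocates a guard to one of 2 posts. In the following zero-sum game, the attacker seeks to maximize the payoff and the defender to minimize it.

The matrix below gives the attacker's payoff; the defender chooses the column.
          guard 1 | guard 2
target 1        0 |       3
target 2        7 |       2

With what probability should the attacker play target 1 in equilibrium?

Row minima are 0 and 2, so the attacker's maximin is 2; column maxima are 7 and 3, so the defender's minimax is 3. These differ, so the equilibrium is in mixed strategies.
Let the attacker play target 1 with probability p. The defender is indifferent when 7(1−p) = 3p + 2(1−p), giving p = 5/8.

5/8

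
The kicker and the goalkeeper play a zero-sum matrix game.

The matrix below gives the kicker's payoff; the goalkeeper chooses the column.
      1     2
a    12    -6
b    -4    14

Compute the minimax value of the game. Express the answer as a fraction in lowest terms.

Row minima are -6 and -4, so the kicker's maximin is -4; column maxima are 12 and 14, so the goalkeeper's minimax is 12. These differ, so the equilibrium is in mixed strategies.
Let the kicker play a with probability p. The goalkeeper is indifferent when 12p − 4(1−p) = −6p + 14(1−p), giving p = 1/2.
Let the goalkeeper play 1 with probability q. The kicker is indifferent when 12q − 6(1−q) = −4q + 14(1−q), giving q = 5/9.
The value is 12·(5/9) + (-6)·(4/9) = 4.

4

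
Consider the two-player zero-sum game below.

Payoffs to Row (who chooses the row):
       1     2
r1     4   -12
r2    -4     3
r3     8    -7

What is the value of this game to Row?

Row r1 is strictly dominated by row r3, so Row never plays it.
The remaining 2×2 game on (r2, r3) × (1, 2) has no saddle point. Let Row play r2 with probability p; indifference gives −4p + 8(1−p) = 3p − 7(1−p), so p = 15/22.
Similarly Column's optimal q on 1 is 5/11, and the value is -4·(5/11) + (3)·(6/11) = -2/11.

-2/11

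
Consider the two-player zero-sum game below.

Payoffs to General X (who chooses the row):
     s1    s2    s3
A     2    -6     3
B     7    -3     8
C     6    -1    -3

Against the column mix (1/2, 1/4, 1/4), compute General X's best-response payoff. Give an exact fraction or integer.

A: (2)·(1/2) + (-6)·(1/4) + (3)·(1/4) = 1/4.
B: (7)·(1/2) + (-3)·(1/4) + (8)·(1/4) = 19/4.
C: (6)·(1/2) + (-1)·(1/4) + (-3)·(1/4) = 2.
The best pure response is B with expected payoff 19/4.

19/4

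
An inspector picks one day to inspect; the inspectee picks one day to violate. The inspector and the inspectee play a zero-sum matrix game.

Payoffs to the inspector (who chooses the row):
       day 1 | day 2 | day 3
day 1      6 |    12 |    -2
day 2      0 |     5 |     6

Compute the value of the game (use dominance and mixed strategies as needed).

18/7

Column day 2 is strictly dominated by day 1 for the inspectee (it gives the inspector more in every row).
The remaining 2×2 game on (day 1, day 2) × (day 1, day 3) has no saddle point. Let the inspector play day 1 with probability p; indifference gives 6p = −2p + 6(1−p), so p = 3/7.
Similarly the inspectee's optimal q on day 1 is 4/7, and the value is 6·(4/7) + (-2)·(3/7) = 18/7.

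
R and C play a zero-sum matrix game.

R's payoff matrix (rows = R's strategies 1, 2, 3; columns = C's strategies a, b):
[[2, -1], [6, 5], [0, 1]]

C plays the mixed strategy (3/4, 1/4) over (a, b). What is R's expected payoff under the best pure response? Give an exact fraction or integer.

1: (2)·(3/4) + (-1)·(1/4) = 5/4.
2: (6)·(3/4) + (5)·(1/4) = 23/4.
3: (0)·(3/4) + (1)·(1/4) = 1/4.
The best pure response is 2 with expected payoff 23/4.

23/4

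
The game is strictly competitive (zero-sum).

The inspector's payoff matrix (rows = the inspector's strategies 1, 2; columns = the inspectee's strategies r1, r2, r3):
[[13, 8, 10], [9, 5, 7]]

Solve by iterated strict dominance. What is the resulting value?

8

Column r3 is strictly dominated by r2 for the inspectee (8<10, 5<7); eliminate r3.
Row 2 is strictly dominated by row 1 (13>9, 8>5); eliminate 2.
Column r1 is strictly dominated by r2 for the inspectee (8<13); eliminate r1.
Only (1, r2) remains, with payoff 8.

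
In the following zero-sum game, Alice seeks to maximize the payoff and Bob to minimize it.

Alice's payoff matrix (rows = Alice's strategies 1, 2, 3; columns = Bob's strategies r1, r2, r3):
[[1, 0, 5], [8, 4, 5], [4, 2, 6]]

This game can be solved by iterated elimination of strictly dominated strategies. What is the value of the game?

4

Column r3 is strictly dominated by r2 for Bob (0<5, 4<5, 2<6); eliminate r3.
Row 1 is strictly dominated by row 2 (8>1, 4>0); eliminate 1.
Row 3 is strictly dominated by row 2 (8>4, 4>2); eliminate 3.
Column r1 is strictly dominated by r2 for Bob (4<8); eliminate r1.
Only (2, r2) remains, with payoff 4.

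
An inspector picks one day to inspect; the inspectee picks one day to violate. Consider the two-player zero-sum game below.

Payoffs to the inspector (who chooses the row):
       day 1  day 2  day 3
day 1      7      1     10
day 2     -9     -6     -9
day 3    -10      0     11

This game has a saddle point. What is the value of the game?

1

Row minima: 1, -9, -10 → the inspector's maximin is 1.
Column maxima: 7, 1, 11 → the inspectee's minimax is 1.
They coincide at (day 1, day 2), so the value is 1.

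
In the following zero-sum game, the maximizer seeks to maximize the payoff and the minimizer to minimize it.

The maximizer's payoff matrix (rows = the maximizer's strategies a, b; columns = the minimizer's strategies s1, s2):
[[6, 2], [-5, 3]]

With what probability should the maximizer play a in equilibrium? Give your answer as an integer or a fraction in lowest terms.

2/3

Row minima are 2 and -5, so the maximizer's maximin is 2; column maxima are 6 and 3, so the minimizer's minimax is 3. These differ, so the equilibrium is in mixed strategies.
Let the maximizer play a with probability p. The minimizer is indifferent when 6p − 5(1−p) = 2p + 3(1−p), giving p = 2/3.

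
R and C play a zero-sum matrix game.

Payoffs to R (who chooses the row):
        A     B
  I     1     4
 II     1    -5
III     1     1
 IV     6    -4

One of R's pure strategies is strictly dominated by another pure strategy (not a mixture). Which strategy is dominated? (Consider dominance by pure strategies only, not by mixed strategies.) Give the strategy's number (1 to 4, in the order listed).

2

Compare II with IV: 6 > 1, -4 > -5.
So IV strictly dominates II for R; II is strictly dominated.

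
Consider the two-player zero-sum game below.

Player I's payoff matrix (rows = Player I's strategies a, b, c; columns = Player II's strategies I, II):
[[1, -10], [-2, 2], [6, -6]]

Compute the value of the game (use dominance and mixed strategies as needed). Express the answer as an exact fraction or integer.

0

Row a is strictly dominated by row c, so Player I never plays it.
The remaining 2×2 game on (b, c) × (I, II) has no saddle point. Let Player I play b with probability p; indifference gives −2p + 6(1−p) = 2p − 6(1−p), so p = 3/4.
Similarly Player II's optimal q on I is 1/2, and the value is -2·(1/2) + (2)·(1/2) = 0.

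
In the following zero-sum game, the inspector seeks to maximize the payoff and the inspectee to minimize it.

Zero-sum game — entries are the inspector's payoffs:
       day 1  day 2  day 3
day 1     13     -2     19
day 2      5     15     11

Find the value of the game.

41/5

Column day 3 is strictly dominated by day 1 for the inspectee (it gives the inspector more in every row).
The remaining 2×2 game on (day 1, day 2) × (day 1, day 2) has no saddle point. Let the inspector play day 1 with probability p; indifference gives 13p + 5(1−p) = −2p + 15(1−p), so p = 2/5.
Similarly the inspectee's optimal q on day 1 is 17/25, and the value is 13·(17/25) + (-2)·(8/25) = 41/5.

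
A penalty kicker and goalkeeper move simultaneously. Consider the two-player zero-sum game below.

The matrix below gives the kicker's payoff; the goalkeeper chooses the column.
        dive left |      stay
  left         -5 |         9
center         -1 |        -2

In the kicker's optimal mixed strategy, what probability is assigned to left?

1/15

Row minima are -5 and -2, so the kicker's maximin is -2; column maxima are -1 and 9, so the goalkeeper's minimax is -1. These differ, so the equilibrium is in mixed strategies.
Let the kicker play left with probability p. The goalkeeper is indifferent when −5p − (1−p) = 9p − 2(1−p), giving p = 1/15.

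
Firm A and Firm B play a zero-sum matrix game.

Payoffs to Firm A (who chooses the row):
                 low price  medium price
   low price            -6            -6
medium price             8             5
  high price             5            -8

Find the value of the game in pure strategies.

5

Row minima: -6, 5, -8 → Firm A's maximin is 5.
Column maxima: 8, 5 → Firm B's minimax is 5.
They coincide at (medium price, medium price), so the value is 5.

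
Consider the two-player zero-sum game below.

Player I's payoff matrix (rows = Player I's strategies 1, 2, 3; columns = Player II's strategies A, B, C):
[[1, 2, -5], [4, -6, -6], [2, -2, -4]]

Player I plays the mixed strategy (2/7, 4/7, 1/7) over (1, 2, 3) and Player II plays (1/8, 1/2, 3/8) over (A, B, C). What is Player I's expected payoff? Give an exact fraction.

-13/4

Against (1/8, 1/2, 3/8), each row's expected payoff is 1: -3/4; 2: -19/4; 3: -9/4.
Taking the (2/7, 4/7, 1/7)-weighted average: (2/7)·(-3/4) + (4/7)·(-19/4) + (1/7)·(-9/4) = -13/4.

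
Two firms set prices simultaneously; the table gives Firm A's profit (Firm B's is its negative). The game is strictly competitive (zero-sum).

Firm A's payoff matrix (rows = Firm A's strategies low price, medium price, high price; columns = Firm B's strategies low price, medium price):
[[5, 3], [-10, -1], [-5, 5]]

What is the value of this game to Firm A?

10/3

Row medium price is strictly dominated by row high price, so Firm A never plays it.
The remaining 2×2 game on (low price, high price) × (low price, medium price) has no saddle point. Let Firm A play low price with probability p; indifference gives 5p − 5(1−p) = 3p + 5(1−p), so p = 5/6.
Similarly Firm B's optimal q on low price is 1/6, and the value is 5·(1/6) + (3)·(5/6) = 10/3.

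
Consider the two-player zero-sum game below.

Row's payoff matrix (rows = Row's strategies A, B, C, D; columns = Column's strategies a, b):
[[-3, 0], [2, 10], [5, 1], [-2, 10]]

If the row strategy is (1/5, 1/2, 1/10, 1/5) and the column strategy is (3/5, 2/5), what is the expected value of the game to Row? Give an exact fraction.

Against (3/5, 2/5), each row's expected payoff is A: -9/5; B: 26/5; C: 17/5; D: 14/5.
Taking the (1/5, 1/2, 1/10, 1/5)-weighted average: (1/5)·(-9/5) + (1/2)·(26/5) + (1/10)·(17/5) + (1/5)·(14/5) = 157/50.

157/50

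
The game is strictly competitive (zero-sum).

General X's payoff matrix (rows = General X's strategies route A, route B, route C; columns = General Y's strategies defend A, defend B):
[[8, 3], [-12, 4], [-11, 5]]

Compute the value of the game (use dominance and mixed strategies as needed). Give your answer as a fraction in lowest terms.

Row route B is strictly dominated by row route C, so General X never plays it.
The remaining 2×2 game on (route A, route C) × (defend A, defend B) has no saddle point. Let General X play route A with probability p; indifference gives 8p − 11(1−p) = 3p + 5(1−p), so p = 16/21.
Similarly General Y's optimal q on defend A is 2/21, and the value is 8·(2/21) + (3)·(19/21) = 73/21.

73/21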